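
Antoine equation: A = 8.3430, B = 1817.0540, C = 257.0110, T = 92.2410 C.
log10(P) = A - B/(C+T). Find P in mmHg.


C+T = 349.2520
B/(C+T) = 5.2027
log10(P) = 8.3430 - 5.2027 = 3.1403
P = 10^3.1403 = 1381.3325 mmHg

1381.3325 mmHg


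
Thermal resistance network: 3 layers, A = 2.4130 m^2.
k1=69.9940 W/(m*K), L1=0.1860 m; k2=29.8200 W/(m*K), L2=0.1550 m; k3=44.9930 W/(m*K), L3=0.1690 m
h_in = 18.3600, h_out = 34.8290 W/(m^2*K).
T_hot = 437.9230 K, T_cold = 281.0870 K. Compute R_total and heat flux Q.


R_conv_in = 1/(18.3600*2.4130) = 0.0226
R_1 = 0.1860/(69.9940*2.4130) = 0.0011
R_2 = 0.1550/(29.8200*2.4130) = 0.0022
R_3 = 0.1690/(44.9930*2.4130) = 0.0016
R_conv_out = 1/(34.8290*2.4130) = 0.0119
R_total = 0.0393 K/W
Q = 156.8360 / 0.0393 = 3992.4893 W

R_total = 0.0393 K/W, Q = 3992.4893 W


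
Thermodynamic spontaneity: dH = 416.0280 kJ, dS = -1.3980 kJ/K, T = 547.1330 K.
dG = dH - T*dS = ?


T*dS = 547.1330 * -1.3980 = -764.8919 kJ
dG = 416.0280 + 764.8919 = 1180.9199 kJ (non-spontaneous)

dG = 1180.9199 kJ, non-spontaneous


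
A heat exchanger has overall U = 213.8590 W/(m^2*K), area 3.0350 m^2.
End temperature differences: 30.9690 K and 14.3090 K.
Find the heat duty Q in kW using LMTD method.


LMTD = 21.5776 K
Q = 213.8590 * 3.0350 * 21.5776 = 14005.1834 W = 14.0052 kW

14.0052 kW


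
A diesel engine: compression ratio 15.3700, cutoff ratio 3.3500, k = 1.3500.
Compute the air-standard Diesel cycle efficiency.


r^(k-1) = 2.6022
rc^k = 5.1146
eta = 0.5016 = 50.1588%

50.1588%


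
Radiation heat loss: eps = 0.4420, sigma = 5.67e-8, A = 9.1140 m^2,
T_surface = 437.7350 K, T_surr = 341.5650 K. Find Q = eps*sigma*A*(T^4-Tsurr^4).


T^4 = 3.6715e+10
Tsurr^4 = 1.3611e+10
Q = 0.4420 * 5.67e-8 * 9.1140 * 2.3104e+10 = 5277.1810 W

5277.1810 W


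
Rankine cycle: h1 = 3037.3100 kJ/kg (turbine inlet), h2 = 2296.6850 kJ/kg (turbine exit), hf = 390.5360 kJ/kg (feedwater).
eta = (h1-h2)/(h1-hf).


W = 740.6250 kJ/kg
Q_in = 2646.7740 kJ/kg
eta = 0.2798 = 27.9822%

eta = 27.9822%


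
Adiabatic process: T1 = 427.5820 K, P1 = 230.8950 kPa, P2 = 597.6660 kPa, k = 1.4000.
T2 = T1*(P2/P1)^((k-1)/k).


(k-1)/k = 0.2857
(P2/P1)^exp = 1.3122
T2 = 427.5820 * 1.3122 = 561.0893 K

561.0893 K


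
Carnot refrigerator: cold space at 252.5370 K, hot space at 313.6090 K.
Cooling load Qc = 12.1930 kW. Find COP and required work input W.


COP = 252.5370 / 61.0720 = 4.1351
W = 12.1930 / 4.1351 = 2.9487 kW

COP = 4.1351, W = 2.9487 kW


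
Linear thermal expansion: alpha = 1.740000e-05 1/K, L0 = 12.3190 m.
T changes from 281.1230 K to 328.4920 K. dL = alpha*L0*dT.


dT = 47.3690 K
dL = 1.740000e-05 * 12.3190 * 47.3690 = 0.010154 m
L_final = 12.329154 m

dL = 0.010154 m


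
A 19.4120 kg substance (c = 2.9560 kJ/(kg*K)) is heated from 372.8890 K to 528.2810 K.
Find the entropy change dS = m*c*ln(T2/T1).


T2/T1 = 1.4167
ln(T2/T1) = 0.3483
dS = 19.4120 * 2.9560 * 0.3483 = 19.9888 kJ/K

19.9888 kJ/K


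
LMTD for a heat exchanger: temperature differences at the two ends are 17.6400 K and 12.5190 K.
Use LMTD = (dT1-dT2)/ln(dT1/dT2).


dT1/dT2 = 1.4091
ln(dT1/dT2) = 0.3429
LMTD = 5.1210 / 0.3429 = 14.9334 K

14.9334 K


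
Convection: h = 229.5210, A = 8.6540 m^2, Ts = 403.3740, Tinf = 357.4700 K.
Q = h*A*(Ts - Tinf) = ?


dT = 45.9040 K
Q = 229.5210 * 8.6540 * 45.9040 = 91177.9554 W

91177.9554 W


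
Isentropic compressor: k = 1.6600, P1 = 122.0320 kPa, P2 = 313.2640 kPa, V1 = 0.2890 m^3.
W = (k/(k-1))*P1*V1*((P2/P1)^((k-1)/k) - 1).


(k-1)/k = 0.3976
(P2/P1)^exp = 1.4547
W = 2.5152 * 122.0320 * 0.2890 * (1.4547 - 1) = 40.3374 kJ

40.3374 kJ


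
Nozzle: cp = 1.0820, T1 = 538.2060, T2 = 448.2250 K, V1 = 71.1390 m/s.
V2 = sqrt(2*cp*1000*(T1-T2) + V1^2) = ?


dT = 89.9810 K
2*cp*1000*dT = 194718.8840
V1^2 = 5060.7573
V2 = sqrt(199779.6413) = 446.9672 m/s

446.9672 m/s


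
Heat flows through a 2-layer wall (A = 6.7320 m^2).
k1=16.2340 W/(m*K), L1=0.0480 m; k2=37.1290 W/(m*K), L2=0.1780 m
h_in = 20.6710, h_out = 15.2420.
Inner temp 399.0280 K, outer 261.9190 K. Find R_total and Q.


R_conv_in = 1/(20.6710*6.7320) = 0.0072
R_1 = 0.0480/(16.2340*6.7320) = 0.0004
R_2 = 0.1780/(37.1290*6.7320) = 0.0007
R_conv_out = 1/(15.2420*6.7320) = 0.0097
R_total = 0.0181 K/W
Q = 137.1090 / 0.0181 = 7582.1271 W

R_total = 0.0181 K/W, Q = 7582.1271 W


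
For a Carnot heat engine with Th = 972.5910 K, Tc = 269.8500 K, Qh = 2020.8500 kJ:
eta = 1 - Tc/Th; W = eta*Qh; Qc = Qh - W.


eta = 1 - 269.8500/972.5910 = 0.7225
W = 0.7225 * 2020.8500 = 1460.1556 kJ
Qc = 2020.8500 - 1460.1556 = 560.6944 kJ

eta = 72.2545%, W = 1460.1556 kJ, Qc = 560.6944 kJ


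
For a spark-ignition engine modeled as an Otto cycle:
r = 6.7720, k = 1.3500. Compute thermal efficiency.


r^(k-1) = 1.9532
eta = 1 - 1/1.9532 = 0.4880 = 48.8025%

48.8025%


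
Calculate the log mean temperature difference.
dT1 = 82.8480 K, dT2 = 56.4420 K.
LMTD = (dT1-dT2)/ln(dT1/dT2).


dT1/dT2 = 1.4678
ln(dT1/dT2) = 0.3838
LMTD = 26.4060 / 0.3838 = 68.8025 K

68.8025 K


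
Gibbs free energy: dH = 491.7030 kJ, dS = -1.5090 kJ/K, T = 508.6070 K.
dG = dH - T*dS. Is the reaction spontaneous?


T*dS = 508.6070 * -1.5090 = -767.4880 kJ
dG = 491.7030 + 767.4880 = 1259.1910 kJ (non-spontaneous)

dG = 1259.1910 kJ, non-spontaneous


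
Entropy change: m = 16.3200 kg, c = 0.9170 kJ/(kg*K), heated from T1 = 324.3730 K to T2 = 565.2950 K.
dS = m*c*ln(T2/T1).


T2/T1 = 1.7427
ln(T2/T1) = 0.5555
dS = 16.3200 * 0.9170 * 0.5555 = 8.3126 kJ/K

8.3126 kJ/K


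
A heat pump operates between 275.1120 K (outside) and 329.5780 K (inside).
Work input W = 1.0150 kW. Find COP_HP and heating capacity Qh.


COP = 329.5780 / 54.4660 = 6.0511
Qh = 6.0511 * 1.0150 = 6.1418 kW

COP = 6.0511, Qh = 6.1418 kW


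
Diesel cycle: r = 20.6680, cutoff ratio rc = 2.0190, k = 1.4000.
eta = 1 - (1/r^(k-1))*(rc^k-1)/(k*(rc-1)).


r^(k-1) = 3.3583
rc^k = 2.6742
eta = 0.6506 = 65.0553%

65.0553%


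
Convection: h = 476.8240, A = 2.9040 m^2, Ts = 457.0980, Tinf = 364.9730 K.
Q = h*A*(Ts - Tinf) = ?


dT = 92.1250 K
Q = 476.8240 * 2.9040 * 92.1250 = 127565.2015 W

127565.2015 W


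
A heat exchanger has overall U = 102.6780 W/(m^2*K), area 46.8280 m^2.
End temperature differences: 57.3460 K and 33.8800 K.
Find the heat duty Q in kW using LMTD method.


LMTD = 44.5886 K
Q = 102.6780 * 46.8280 * 44.5886 = 214391.0623 W = 214.3911 kW

214.3911 kW


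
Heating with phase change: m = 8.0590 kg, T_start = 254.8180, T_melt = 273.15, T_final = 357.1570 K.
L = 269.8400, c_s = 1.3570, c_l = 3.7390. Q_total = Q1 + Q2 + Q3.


Q1 (sensible, solid) = 8.0590 * 1.3570 * 18.3320 = 200.4799 kJ
Q2 (latent) = 8.0590 * 269.8400 = 2174.6406 kJ
Q3 (sensible, liquid) = 8.0590 * 3.7390 * 84.0070 = 2531.3494 kJ
Q_total = 4906.4699 kJ

4906.4699 kJ


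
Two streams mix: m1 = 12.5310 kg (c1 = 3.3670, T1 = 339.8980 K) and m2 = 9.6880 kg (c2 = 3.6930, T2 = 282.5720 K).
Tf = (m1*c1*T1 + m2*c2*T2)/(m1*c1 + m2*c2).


num = 24450.7346
den = 77.9697
Tf = 313.5929 K

313.5929 K


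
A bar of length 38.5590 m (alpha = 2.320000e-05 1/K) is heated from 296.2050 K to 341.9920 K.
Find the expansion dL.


dT = 45.7870 K
dL = 2.320000e-05 * 38.5590 * 45.7870 = 0.040960 m
L_final = 38.599960 m

dL = 0.040960 m


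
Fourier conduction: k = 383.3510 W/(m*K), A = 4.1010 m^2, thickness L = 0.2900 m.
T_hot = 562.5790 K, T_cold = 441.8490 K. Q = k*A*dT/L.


dT = 120.7300 K
Q = 383.3510 * 4.1010 * 120.7300 / 0.2900 = 654490.8397 W

654490.8397 W


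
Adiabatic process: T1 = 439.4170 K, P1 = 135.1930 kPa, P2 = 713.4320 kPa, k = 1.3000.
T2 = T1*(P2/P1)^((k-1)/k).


(k-1)/k = 0.2308
(P2/P1)^exp = 1.4679
T2 = 439.4170 * 1.4679 = 645.0363 K

645.0363 K


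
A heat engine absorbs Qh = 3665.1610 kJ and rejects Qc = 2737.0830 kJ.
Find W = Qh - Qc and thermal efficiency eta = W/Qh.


W = 3665.1610 - 2737.0830 = 928.0780 kJ
eta = 928.0780 / 3665.1610 = 0.2532 = 25.3216%

W = 928.0780 kJ, eta = 25.3216%


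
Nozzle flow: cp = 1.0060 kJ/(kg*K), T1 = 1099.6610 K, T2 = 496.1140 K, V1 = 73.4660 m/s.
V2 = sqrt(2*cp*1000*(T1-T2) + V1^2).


dT = 603.5470 K
2*cp*1000*dT = 1214336.5640
V1^2 = 5397.2532
V2 = sqrt(1219733.8172) = 1104.4156 m/s

1104.4156 m/s


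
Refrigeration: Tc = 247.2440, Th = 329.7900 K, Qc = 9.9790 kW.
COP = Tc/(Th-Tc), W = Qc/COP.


COP = 247.2440 / 82.5460 = 2.9952
W = 9.9790 / 2.9952 = 3.3316 kW

COP = 2.9952, W = 3.3316 kW


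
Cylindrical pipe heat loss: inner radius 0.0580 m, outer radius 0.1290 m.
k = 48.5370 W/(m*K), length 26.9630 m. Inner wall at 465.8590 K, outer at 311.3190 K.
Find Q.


dT = 154.5400 K
ln(ro/ri) = 0.7994
Q = 2*pi*48.5370*26.9630*154.5400 / 0.7994 = 1589697.1722 W

1589697.1722 W


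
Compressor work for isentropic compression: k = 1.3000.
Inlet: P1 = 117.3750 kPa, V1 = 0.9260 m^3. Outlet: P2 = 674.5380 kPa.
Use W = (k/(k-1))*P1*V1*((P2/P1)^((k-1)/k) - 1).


(k-1)/k = 0.2308
(P2/P1)^exp = 1.4971
W = 4.3333 * 117.3750 * 0.9260 * (1.4971 - 1) = 234.1315 kJ

234.1315 kJ


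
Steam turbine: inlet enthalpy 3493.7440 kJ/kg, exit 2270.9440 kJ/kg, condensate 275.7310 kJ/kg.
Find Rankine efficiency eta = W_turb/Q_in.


W = 1222.8000 kJ/kg
Q_in = 3218.0130 kJ/kg
eta = 0.3800 = 37.9986%

eta = 37.9986%


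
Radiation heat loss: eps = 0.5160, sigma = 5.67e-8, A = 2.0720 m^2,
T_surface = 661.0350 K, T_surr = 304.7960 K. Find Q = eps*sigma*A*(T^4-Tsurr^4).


T^4 = 1.9094e+11
Tsurr^4 = 8.6305e+09
Q = 0.5160 * 5.67e-8 * 2.0720 * 1.8231e+11 = 11051.7920 W

11051.7920 W


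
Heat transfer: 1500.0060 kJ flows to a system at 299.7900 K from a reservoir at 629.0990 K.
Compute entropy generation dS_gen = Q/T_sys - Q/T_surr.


dS_sys = 1500.0060/299.7900 = 5.0035 kJ/K
dS_surr = -1500.0060/629.0990 = -2.3844 kJ/K
dS_gen = 5.0035 - 2.3844 = 2.6192 kJ/K (irreversible)

dS_gen = 2.6192 kJ/K, irreversible


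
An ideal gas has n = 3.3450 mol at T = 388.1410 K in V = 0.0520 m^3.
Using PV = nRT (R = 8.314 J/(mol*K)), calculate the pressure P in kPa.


P = nRT/V = 3.3450 * 8.314 * 388.1410 / 0.0520
= 10794.3293 / 0.0520 = 207583.2557 Pa = 207.5833 kPa

207.5833 kPa


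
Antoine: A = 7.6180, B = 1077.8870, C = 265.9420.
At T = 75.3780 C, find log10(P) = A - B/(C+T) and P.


C+T = 341.3200
B/(C+T) = 3.1580
log10(P) = 7.6180 - 3.1580 = 4.4600
P = 10^4.4600 = 28840.6185 mmHg

28840.6185 mmHg


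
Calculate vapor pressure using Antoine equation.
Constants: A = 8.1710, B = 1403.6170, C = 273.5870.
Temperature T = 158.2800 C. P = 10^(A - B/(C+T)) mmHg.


C+T = 431.8670
B/(C+T) = 3.2501
log10(P) = 8.1710 - 3.2501 = 4.9209
P = 10^4.9209 = 83346.2300 mmHg

83346.2300 mmHg


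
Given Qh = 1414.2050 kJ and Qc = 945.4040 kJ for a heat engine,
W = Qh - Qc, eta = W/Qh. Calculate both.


W = 1414.2050 - 945.4040 = 468.8010 kJ
eta = 468.8010 / 1414.2050 = 0.3315 = 33.1494%

W = 468.8010 kJ, eta = 33.1494%


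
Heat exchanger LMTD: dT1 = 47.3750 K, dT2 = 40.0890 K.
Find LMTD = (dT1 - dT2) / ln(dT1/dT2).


dT1/dT2 = 1.1817
ln(dT1/dT2) = 0.1670
LMTD = 7.2860 / 0.1670 = 43.6307 K

43.6307 K


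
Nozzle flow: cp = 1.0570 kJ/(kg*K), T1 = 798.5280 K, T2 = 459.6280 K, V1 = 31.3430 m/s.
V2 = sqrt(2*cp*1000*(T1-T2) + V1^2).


dT = 338.9000 K
2*cp*1000*dT = 716434.6000
V1^2 = 982.3836
V2 = sqrt(717416.9836) = 847.0047 m/s

847.0047 m/s


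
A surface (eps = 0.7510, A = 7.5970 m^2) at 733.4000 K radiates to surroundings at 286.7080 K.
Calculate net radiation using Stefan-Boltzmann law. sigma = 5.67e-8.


T^4 = 2.8931e+11
Tsurr^4 = 6.7571e+09
Q = 0.7510 * 5.67e-8 * 7.5970 * 2.8255e+11 = 91403.9784 W

91403.9784 W


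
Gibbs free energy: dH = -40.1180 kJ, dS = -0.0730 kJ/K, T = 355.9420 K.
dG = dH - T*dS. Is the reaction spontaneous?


T*dS = 355.9420 * -0.0730 = -25.9838 kJ
dG = -40.1180 + 25.9838 = -14.1342 kJ (spontaneous)

dG = -14.1342 kJ, spontaneous


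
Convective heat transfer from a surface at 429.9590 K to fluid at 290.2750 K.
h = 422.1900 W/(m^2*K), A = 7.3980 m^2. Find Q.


dT = 139.6840 K
Q = 422.1900 * 7.3980 * 139.6840 = 436283.6445 W

436283.6445 W


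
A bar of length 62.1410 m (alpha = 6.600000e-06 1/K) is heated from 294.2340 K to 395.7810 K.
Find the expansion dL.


dT = 101.5470 K
dL = 6.600000e-06 * 62.1410 * 101.5470 = 0.041648 m
L_final = 62.182648 m

dL = 0.041648 m


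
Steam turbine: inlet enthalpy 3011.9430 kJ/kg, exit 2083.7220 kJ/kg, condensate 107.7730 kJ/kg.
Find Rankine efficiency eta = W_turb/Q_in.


W = 928.2210 kJ/kg
Q_in = 2904.1700 kJ/kg
eta = 0.3196 = 31.9617%

eta = 31.9617%


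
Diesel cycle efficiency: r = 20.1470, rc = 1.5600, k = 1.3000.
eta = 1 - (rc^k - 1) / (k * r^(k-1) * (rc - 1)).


r^(k-1) = 2.4619
rc^k = 1.7826
eta = 0.5633 = 56.3320%

56.3320%


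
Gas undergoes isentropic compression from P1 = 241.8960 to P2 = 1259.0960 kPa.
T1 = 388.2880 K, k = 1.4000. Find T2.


(k-1)/k = 0.2857
(P2/P1)^exp = 1.6021
T2 = 388.2880 * 1.6021 = 622.0830 K

622.0830 K


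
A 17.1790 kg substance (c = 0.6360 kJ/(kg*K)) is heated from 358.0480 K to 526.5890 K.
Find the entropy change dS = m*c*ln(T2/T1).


T2/T1 = 1.4707
ln(T2/T1) = 0.3858
dS = 17.1790 * 0.6360 * 0.3858 = 4.2147 kJ/K

4.2147 kJ/K


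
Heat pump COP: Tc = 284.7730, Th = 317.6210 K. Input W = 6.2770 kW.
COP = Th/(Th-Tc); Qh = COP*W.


COP = 317.6210 / 32.8480 = 9.6694
Qh = 9.6694 * 6.2770 = 60.6949 kW

COP = 9.6694, Qh = 60.6949 kW


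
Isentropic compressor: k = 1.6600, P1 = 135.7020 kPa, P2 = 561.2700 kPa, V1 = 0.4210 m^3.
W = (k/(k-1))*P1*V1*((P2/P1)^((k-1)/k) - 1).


(k-1)/k = 0.3976
(P2/P1)^exp = 1.7585
W = 2.5152 * 135.7020 * 0.4210 * (1.7585 - 1) = 108.9939 kJ

108.9939 kJ


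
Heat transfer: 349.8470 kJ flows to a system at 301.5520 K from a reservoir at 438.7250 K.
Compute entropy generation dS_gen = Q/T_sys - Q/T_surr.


dS_sys = 349.8470/301.5520 = 1.1602 kJ/K
dS_surr = -349.8470/438.7250 = -0.7974 kJ/K
dS_gen = 1.1602 - 0.7974 = 0.3627 kJ/K (irreversible)

dS_gen = 0.3627 kJ/K, irreversible


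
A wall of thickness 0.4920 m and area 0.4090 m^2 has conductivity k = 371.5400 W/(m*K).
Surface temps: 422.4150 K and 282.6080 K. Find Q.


dT = 139.8070 K
Q = 371.5400 * 0.4090 * 139.8070 / 0.4920 = 43181.0003 W

43181.0003 W


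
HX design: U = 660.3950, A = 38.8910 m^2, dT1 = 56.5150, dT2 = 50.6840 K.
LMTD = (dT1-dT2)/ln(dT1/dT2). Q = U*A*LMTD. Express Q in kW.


LMTD = 53.5466 K
Q = 660.3950 * 38.8910 * 53.5466 = 1375259.8230 W = 1375.2598 kW

1375.2598 kW


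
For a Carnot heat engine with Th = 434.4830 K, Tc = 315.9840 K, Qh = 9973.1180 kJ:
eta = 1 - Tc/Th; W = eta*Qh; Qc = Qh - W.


eta = 1 - 315.9840/434.4830 = 0.2727
W = 0.2727 * 9973.1180 = 2720.0247 kJ
Qc = 9973.1180 - 2720.0247 = 7253.0933 kJ

eta = 27.2736%, W = 2720.0247 kJ, Qc = 7253.0933 kJ


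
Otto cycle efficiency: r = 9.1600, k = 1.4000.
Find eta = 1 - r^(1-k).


r^(k-1) = 2.4253
eta = 1 - 1/2.4253 = 0.5877 = 58.7673%

58.7673%


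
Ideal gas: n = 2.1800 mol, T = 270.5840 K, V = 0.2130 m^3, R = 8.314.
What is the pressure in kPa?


P = nRT/V = 2.1800 * 8.314 * 270.5840 / 0.2130
= 4904.2051 / 0.2130 = 23024.4372 Pa = 23.0244 kPa

23.0244 kPa


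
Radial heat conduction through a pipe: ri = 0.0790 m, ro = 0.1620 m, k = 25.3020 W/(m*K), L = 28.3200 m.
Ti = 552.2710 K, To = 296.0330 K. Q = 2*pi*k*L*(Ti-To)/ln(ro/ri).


dT = 256.2380 K
ln(ro/ri) = 0.7181
Q = 2*pi*25.3020*28.3200*256.2380 / 0.7181 = 1606413.1752 W

1606413.1752 W


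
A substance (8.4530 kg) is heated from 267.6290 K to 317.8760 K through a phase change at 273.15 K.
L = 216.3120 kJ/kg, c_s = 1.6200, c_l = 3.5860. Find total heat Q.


Q1 (sensible, solid) = 8.4530 * 1.6200 * 5.5210 = 75.6038 kJ
Q2 (latent) = 8.4530 * 216.3120 = 1828.4853 kJ
Q3 (sensible, liquid) = 8.4530 * 3.5860 * 44.7260 = 1355.7550 kJ
Q_total = 3259.8441 kJ

3259.8441 kJ


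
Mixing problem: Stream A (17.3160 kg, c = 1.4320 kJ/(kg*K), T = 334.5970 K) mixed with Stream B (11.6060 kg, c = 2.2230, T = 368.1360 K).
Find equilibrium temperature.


num = 17794.7981
den = 50.5966
Tf = 351.6991 K

351.6991 K


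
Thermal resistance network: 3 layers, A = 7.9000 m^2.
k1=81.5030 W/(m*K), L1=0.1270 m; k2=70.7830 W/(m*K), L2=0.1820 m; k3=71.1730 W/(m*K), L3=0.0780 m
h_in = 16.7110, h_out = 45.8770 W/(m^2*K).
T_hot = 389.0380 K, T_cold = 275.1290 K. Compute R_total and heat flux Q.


R_conv_in = 1/(16.7110*7.9000) = 0.0076
R_1 = 0.1270/(81.5030*7.9000) = 0.0002
R_2 = 0.1820/(70.7830*7.9000) = 0.0003
R_3 = 0.0780/(71.1730*7.9000) = 0.0001
R_conv_out = 1/(45.8770*7.9000) = 0.0028
R_total = 0.0110 K/W
Q = 113.9090 / 0.0110 = 10359.7003 W

R_total = 0.0110 K/W, Q = 10359.7003 W


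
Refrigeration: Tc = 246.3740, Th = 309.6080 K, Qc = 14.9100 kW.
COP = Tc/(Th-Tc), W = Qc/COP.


COP = 246.3740 / 63.2340 = 3.8962
W = 14.9100 / 3.8962 = 3.8268 kW

COP = 3.8962, W = 3.8268 kW


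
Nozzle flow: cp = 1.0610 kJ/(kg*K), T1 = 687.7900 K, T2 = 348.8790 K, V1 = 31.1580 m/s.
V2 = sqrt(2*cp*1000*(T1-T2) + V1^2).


dT = 338.9110 K
2*cp*1000*dT = 719169.1420
V1^2 = 970.8210
V2 = sqrt(720139.9630) = 848.6106 m/s

848.6106 m/s


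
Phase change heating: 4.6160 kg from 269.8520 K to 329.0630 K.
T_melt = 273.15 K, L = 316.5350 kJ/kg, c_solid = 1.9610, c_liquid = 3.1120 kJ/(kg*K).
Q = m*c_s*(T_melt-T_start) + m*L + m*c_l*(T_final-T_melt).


Q1 (sensible, solid) = 4.6160 * 1.9610 * 3.2980 = 29.8534 kJ
Q2 (latent) = 4.6160 * 316.5350 = 1461.1256 kJ
Q3 (sensible, liquid) = 4.6160 * 3.1120 * 55.9130 = 803.1898 kJ
Q_total = 2294.1688 kJ

2294.1688 kJ


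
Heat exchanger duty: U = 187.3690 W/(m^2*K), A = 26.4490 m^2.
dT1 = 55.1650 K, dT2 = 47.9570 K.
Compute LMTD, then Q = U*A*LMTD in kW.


LMTD = 51.4769 K
Q = 187.3690 * 26.4490 * 51.4769 = 255105.3389 W = 255.1053 kW

255.1053 kW


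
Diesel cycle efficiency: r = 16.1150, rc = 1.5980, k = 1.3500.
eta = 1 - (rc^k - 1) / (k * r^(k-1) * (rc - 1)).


r^(k-1) = 2.6456
rc^k = 1.8829
eta = 0.5866 = 58.6621%

58.6621%


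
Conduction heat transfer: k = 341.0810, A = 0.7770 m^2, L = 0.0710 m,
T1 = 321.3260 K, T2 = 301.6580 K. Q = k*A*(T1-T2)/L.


dT = 19.6680 K
Q = 341.0810 * 0.7770 * 19.6680 / 0.0710 = 73414.2552 W

73414.2552 W


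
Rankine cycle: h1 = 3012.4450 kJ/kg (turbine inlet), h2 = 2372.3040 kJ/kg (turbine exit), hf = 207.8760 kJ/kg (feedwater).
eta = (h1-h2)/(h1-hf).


W = 640.1410 kJ/kg
Q_in = 2804.5690 kJ/kg
eta = 0.2282 = 22.8249%

eta = 22.8249%


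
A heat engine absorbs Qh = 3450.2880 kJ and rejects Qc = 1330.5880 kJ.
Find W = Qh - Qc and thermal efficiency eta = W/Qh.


W = 3450.2880 - 1330.5880 = 2119.7000 kJ
eta = 2119.7000 / 3450.2880 = 0.6144 = 61.4355%

W = 2119.7000 kJ, eta = 61.4355%


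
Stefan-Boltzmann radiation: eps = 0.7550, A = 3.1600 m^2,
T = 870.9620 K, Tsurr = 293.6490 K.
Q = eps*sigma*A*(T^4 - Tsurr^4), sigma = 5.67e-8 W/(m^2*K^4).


T^4 = 5.7544e+11
Tsurr^4 = 7.4356e+09
Q = 0.7550 * 5.67e-8 * 3.1600 * 5.6800e+11 = 76836.1432 W

76836.1432 W


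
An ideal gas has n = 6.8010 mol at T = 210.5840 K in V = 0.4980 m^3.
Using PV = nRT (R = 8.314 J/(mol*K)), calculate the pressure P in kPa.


P = nRT/V = 6.8010 * 8.314 * 210.5840 / 0.4980
= 11907.1594 / 0.4980 = 23909.9585 Pa = 23.9100 kPa

23.9100 kPa


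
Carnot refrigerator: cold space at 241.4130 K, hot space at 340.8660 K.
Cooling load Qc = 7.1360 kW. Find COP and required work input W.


COP = 241.4130 / 99.4530 = 2.4274
W = 7.1360 / 2.4274 = 2.9398 kW

COP = 2.4274, W = 2.9398 kW


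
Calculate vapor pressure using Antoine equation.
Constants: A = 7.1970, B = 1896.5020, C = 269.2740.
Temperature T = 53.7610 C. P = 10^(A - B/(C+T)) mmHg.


C+T = 323.0350
B/(C+T) = 5.8709
log10(P) = 7.1970 - 5.8709 = 1.3261
P = 10^1.3261 = 21.1891 mmHg

21.1891 mmHg


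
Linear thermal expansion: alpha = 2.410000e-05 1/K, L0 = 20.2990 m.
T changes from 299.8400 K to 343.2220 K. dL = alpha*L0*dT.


dT = 43.3820 K
dL = 2.410000e-05 * 20.2990 * 43.3820 = 0.021223 m
L_final = 20.320223 m

dL = 0.021223 m


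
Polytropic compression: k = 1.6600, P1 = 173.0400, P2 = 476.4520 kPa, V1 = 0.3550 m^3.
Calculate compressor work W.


(k-1)/k = 0.3976
(P2/P1)^exp = 1.4959
W = 2.5152 * 173.0400 * 0.3550 * (1.4959 - 1) = 76.6113 kJ

76.6113 kJ


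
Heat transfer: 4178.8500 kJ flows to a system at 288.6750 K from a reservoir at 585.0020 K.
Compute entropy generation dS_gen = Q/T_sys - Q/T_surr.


dS_sys = 4178.8500/288.6750 = 14.4760 kJ/K
dS_surr = -4178.8500/585.0020 = -7.1433 kJ/K
dS_gen = 14.4760 - 7.1433 = 7.3327 kJ/K (irreversible)

dS_gen = 7.3327 kJ/K, irreversible


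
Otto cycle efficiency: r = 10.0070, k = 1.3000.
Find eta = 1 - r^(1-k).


r^(k-1) = 1.9957
eta = 1 - 1/1.9957 = 0.4989 = 49.8918%

49.8918%


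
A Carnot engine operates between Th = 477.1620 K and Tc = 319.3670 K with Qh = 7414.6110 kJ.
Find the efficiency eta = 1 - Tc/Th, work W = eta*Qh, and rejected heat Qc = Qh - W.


eta = 1 - 319.3670/477.1620 = 0.3307
W = 0.3307 * 7414.6110 = 2451.9734 kJ
Qc = 7414.6110 - 2451.9734 = 4962.6376 kJ

eta = 33.0695%, W = 2451.9734 kJ, Qc = 4962.6376 kJ


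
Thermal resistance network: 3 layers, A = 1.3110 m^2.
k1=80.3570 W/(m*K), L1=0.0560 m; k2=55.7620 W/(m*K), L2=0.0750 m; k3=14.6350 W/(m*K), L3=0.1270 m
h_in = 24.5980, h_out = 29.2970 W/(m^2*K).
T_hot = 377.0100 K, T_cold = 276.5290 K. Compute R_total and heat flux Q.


R_conv_in = 1/(24.5980*1.3110) = 0.0310
R_1 = 0.0560/(80.3570*1.3110) = 0.0005
R_2 = 0.0750/(55.7620*1.3110) = 0.0010
R_3 = 0.1270/(14.6350*1.3110) = 0.0066
R_conv_out = 1/(29.2970*1.3110) = 0.0260
R_total = 0.0652 K/W
Q = 100.4810 / 0.0652 = 1540.5894 W

R_total = 0.0652 K/W, Q = 1540.5894 W


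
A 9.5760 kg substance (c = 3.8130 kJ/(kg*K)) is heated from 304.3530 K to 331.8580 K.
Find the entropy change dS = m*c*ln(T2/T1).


T2/T1 = 1.0904
ln(T2/T1) = 0.0865
dS = 9.5760 * 3.8130 * 0.0865 = 3.1591 kJ/K

3.1591 kJ/K


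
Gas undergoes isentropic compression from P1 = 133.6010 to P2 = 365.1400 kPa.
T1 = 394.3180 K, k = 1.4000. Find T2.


(k-1)/k = 0.2857
(P2/P1)^exp = 1.3328
T2 = 394.3180 * 1.3328 = 525.5374 K

525.5374 K


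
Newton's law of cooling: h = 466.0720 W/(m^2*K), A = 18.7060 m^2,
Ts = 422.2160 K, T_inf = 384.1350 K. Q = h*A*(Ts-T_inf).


dT = 38.0810 K
Q = 466.0720 * 18.7060 * 38.0810 = 332003.2134 W

332003.2134 W


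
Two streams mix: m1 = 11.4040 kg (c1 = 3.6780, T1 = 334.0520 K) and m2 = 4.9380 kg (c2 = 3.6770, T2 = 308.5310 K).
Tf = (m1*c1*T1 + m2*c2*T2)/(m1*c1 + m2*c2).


num = 19613.4531
den = 60.1009
Tf = 326.3419 K

326.3419 K


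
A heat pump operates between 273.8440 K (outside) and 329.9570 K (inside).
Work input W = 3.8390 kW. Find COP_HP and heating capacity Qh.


COP = 329.9570 / 56.1130 = 5.8802
Qh = 5.8802 * 3.8390 = 22.5742 kW

COP = 5.8802, Qh = 22.5742 kW


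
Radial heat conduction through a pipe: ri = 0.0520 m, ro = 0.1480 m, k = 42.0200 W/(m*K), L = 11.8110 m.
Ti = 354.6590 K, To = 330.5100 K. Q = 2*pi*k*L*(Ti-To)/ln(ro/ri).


dT = 24.1490 K
ln(ro/ri) = 1.0460
Q = 2*pi*42.0200*11.8110*24.1490 / 1.0460 = 71995.1281 W

71995.1281 W


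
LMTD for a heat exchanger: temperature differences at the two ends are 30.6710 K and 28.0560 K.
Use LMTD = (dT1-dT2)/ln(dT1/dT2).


dT1/dT2 = 1.0932
ln(dT1/dT2) = 0.0891
LMTD = 2.6150 / 0.0891 = 29.3441 K

29.3441 K


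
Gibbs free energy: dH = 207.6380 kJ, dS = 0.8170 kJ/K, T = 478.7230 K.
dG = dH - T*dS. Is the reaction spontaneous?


T*dS = 478.7230 * 0.8170 = 391.1167 kJ
dG = 207.6380 - 391.1167 = -183.4787 kJ (spontaneous)

dG = -183.4787 kJ, spontaneous


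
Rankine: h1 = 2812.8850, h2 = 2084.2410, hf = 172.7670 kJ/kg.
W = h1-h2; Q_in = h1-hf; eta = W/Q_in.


W = 728.6440 kJ/kg
Q_in = 2640.1180 kJ/kg
eta = 0.2760 = 27.5989%

eta = 27.5989%


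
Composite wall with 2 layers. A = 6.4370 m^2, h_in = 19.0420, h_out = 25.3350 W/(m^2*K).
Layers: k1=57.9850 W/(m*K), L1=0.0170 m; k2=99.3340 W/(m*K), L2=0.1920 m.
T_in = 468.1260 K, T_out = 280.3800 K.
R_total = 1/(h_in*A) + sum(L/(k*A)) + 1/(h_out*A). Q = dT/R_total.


R_conv_in = 1/(19.0420*6.4370) = 0.0082
R_1 = 0.0170/(57.9850*6.4370) = 4.5546e-05
R_2 = 0.1920/(99.3340*6.4370) = 0.0003
R_conv_out = 1/(25.3350*6.4370) = 0.0061
R_total = 0.0146 K/W
Q = 187.7460 / 0.0146 = 12827.5899 W

R_total = 0.0146 K/W, Q = 12827.5899 W


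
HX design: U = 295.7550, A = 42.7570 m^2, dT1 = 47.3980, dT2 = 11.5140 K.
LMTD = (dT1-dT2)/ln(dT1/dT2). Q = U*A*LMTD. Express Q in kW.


LMTD = 25.3594 K
Q = 295.7550 * 42.7570 * 25.3594 = 320685.0485 W = 320.6850 kW

320.6850 kW


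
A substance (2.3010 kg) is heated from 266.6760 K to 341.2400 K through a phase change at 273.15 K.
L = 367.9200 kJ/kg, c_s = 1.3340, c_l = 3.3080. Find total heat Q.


Q1 (sensible, solid) = 2.3010 * 1.3340 * 6.4740 = 19.8722 kJ
Q2 (latent) = 2.3010 * 367.9200 = 846.5839 kJ
Q3 (sensible, liquid) = 2.3010 * 3.3080 * 68.0900 = 518.2812 kJ
Q_total = 1384.7373 kJ

1384.7373 kJ


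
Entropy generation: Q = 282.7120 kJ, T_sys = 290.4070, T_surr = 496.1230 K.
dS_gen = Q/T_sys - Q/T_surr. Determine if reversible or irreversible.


dS_sys = 282.7120/290.4070 = 0.9735 kJ/K
dS_surr = -282.7120/496.1230 = -0.5698 kJ/K
dS_gen = 0.9735 - 0.5698 = 0.4037 kJ/K (irreversible)

dS_gen = 0.4037 kJ/K, irreversible


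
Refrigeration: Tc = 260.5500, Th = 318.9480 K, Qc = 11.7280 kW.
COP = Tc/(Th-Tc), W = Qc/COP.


COP = 260.5500 / 58.3980 = 4.4616
W = 11.7280 / 4.4616 = 2.6286 kW

COP = 4.4616, W = 2.6286 kW


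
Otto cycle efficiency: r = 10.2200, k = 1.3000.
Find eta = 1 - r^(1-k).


r^(k-1) = 2.0083
eta = 1 - 1/2.0083 = 0.5021 = 50.2074%

50.2074%


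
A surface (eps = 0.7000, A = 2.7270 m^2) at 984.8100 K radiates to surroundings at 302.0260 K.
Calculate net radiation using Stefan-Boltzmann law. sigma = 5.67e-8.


T^4 = 9.4061e+11
Tsurr^4 = 8.3210e+09
Q = 0.7000 * 5.67e-8 * 2.7270 * 9.3229e+11 = 100906.0000 W

100906.0000 W


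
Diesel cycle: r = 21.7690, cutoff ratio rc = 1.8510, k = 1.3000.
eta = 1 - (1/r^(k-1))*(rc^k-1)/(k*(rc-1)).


r^(k-1) = 2.5197
rc^k = 2.2265
eta = 0.5600 = 55.9999%

55.9999%


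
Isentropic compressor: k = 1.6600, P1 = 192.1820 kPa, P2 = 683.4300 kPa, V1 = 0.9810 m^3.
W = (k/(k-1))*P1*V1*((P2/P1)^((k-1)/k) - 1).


(k-1)/k = 0.3976
(P2/P1)^exp = 1.6560
W = 2.5152 * 192.1820 * 0.9810 * (1.6560 - 1) = 311.0722 kJ

311.0722 kJ


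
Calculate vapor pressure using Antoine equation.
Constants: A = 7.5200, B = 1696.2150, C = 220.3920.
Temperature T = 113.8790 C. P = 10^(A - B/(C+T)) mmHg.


C+T = 334.2710
B/(C+T) = 5.0744
log10(P) = 7.5200 - 5.0744 = 2.4456
P = 10^2.4456 = 279.0161 mmHg

279.0161 mmHg


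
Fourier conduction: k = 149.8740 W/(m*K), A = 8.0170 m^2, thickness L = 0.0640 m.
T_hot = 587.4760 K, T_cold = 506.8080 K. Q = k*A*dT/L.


dT = 80.6680 K
Q = 149.8740 * 8.0170 * 80.6680 / 0.0640 = 1514465.8948 W

1514465.8948 W


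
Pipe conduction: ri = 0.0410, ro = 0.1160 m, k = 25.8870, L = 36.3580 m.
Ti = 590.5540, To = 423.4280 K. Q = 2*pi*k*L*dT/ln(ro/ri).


dT = 167.1260 K
ln(ro/ri) = 1.0400
Q = 2*pi*25.8870*36.3580*167.1260 / 1.0400 = 950308.6633 W

950308.6633 W


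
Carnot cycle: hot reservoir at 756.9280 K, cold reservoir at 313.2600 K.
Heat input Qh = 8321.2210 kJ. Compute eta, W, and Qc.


eta = 1 - 313.2600/756.9280 = 0.5861
W = 0.5861 * 8321.2210 = 4877.4249 kJ
Qc = 8321.2210 - 4877.4249 = 3443.7961 kJ

eta = 58.6143%, W = 4877.4249 kJ, Qc = 3443.7961 kJ


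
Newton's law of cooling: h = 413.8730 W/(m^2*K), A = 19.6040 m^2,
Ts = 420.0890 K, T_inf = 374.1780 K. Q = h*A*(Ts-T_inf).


dT = 45.9110 K
Q = 413.8730 * 19.6040 * 45.9110 = 372501.9420 W

372501.9420 W


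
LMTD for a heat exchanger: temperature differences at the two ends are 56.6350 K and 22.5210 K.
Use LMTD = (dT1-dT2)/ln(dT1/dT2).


dT1/dT2 = 2.5148
ln(dT1/dT2) = 0.9222
LMTD = 34.1140 / 0.9222 = 36.9928 K

36.9928 K


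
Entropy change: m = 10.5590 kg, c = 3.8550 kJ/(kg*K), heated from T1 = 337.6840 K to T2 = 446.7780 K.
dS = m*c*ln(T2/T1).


T2/T1 = 1.3231
ln(T2/T1) = 0.2800
dS = 10.5590 * 3.8550 * 0.2800 = 11.3954 kJ/K

11.3954 kJ/K


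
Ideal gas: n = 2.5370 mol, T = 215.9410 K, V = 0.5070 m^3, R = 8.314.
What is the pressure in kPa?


P = nRT/V = 2.5370 * 8.314 * 215.9410 / 0.5070
= 4554.7610 / 0.5070 = 8983.7496 Pa = 8.9837 kPa

8.9837 kPa


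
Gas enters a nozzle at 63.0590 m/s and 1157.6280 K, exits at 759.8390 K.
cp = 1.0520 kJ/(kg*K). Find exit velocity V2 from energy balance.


dT = 397.7890 K
2*cp*1000*dT = 836948.0560
V1^2 = 3976.4375
V2 = sqrt(840924.4935) = 917.0194 m/s

917.0194 m/s


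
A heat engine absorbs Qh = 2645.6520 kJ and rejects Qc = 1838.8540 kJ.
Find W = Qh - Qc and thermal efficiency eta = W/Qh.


W = 2645.6520 - 1838.8540 = 806.7980 kJ
eta = 806.7980 / 2645.6520 = 0.3050 = 30.4952%

W = 806.7980 kJ, eta = 30.4952%


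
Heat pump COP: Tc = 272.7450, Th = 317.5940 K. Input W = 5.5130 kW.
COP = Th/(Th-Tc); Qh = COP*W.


COP = 317.5940 / 44.8490 = 7.0814
Qh = 7.0814 * 5.5130 = 39.0398 kW

COP = 7.0814, Qh = 39.0398 kW


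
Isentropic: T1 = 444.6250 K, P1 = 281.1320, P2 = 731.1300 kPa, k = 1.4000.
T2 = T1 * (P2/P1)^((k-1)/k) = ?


(k-1)/k = 0.2857
(P2/P1)^exp = 1.3140
T2 = 444.6250 * 1.3140 = 584.2375 K

584.2375 K


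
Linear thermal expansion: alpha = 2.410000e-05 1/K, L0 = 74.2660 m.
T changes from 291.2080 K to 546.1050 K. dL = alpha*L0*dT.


dT = 254.8970 K
dL = 2.410000e-05 * 74.2660 * 254.8970 = 0.456217 m
L_final = 74.722217 m

dL = 0.456217 m


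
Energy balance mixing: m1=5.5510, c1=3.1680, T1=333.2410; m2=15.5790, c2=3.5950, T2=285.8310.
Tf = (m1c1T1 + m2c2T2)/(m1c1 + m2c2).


num = 21868.6276
den = 73.5921
Tf = 297.1601 K

297.1601 K


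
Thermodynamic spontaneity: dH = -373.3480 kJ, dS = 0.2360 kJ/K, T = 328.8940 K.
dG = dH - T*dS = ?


T*dS = 328.8940 * 0.2360 = 77.6190 kJ
dG = -373.3480 - 77.6190 = -450.9670 kJ (spontaneous)

dG = -450.9670 kJ, spontaneous


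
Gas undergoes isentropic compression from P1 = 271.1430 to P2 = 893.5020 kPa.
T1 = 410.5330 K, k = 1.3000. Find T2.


(k-1)/k = 0.2308
(P2/P1)^exp = 1.3168
T2 = 410.5330 * 1.3168 = 540.5835 K

540.5835 K


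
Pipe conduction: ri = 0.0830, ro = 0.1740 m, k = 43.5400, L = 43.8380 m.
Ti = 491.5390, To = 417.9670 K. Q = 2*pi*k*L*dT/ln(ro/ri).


dT = 73.5720 K
ln(ro/ri) = 0.7402
Q = 2*pi*43.5400*43.8380*73.5720 / 0.7402 = 1191993.4996 W

1191993.4996 W


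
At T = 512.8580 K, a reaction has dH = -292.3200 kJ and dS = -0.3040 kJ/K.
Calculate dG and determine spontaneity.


T*dS = 512.8580 * -0.3040 = -155.9088 kJ
dG = -292.3200 + 155.9088 = -136.4112 kJ (spontaneous)

dG = -136.4112 kJ, spontaneous


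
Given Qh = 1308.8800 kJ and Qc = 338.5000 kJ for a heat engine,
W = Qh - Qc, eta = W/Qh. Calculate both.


W = 1308.8800 - 338.5000 = 970.3800 kJ
eta = 970.3800 / 1308.8800 = 0.7414 = 74.1382%

W = 970.3800 kJ, eta = 74.1382%


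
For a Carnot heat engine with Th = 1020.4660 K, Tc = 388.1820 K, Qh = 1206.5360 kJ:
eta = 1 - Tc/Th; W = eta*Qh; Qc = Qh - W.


eta = 1 - 388.1820/1020.4660 = 0.6196
W = 0.6196 * 1206.5360 = 747.5736 kJ
Qc = 1206.5360 - 747.5736 = 458.9624 kJ

eta = 61.9603%, W = 747.5736 kJ, Qc = 458.9624 kJ


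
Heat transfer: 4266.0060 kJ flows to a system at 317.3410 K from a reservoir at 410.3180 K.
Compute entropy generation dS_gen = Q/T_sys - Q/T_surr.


dS_sys = 4266.0060/317.3410 = 13.4430 kJ/K
dS_surr = -4266.0060/410.3180 = -10.3968 kJ/K
dS_gen = 13.4430 - 10.3968 = 3.0461 kJ/K (irreversible)

dS_gen = 3.0461 kJ/K, irreversible


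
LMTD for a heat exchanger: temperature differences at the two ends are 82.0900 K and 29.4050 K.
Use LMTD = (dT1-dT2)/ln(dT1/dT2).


dT1/dT2 = 2.7917
ln(dT1/dT2) = 1.0267
LMTD = 52.6850 / 1.0267 = 51.3173 K

51.3173 K


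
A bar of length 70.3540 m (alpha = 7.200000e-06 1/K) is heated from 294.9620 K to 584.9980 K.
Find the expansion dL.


dT = 290.0360 K
dL = 7.200000e-06 * 70.3540 * 290.0360 = 0.146917 m
L_final = 70.500917 m

dL = 0.146917 m


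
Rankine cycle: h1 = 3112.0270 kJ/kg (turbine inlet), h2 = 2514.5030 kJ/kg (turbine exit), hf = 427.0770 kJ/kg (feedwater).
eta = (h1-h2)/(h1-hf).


W = 597.5240 kJ/kg
Q_in = 2684.9500 kJ/kg
eta = 0.2225 = 22.2546%

eta = 22.2546%


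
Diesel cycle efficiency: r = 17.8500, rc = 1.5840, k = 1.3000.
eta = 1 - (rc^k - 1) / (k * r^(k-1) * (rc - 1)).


r^(k-1) = 2.3741
rc^k = 1.8184
eta = 0.5460 = 54.5953%

54.5953%


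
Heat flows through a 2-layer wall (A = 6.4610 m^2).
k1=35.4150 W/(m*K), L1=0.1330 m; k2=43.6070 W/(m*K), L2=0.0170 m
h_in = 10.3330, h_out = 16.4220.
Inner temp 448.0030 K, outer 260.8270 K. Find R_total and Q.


R_conv_in = 1/(10.3330*6.4610) = 0.0150
R_1 = 0.1330/(35.4150*6.4610) = 0.0006
R_2 = 0.0170/(43.6070*6.4610) = 6.0338e-05
R_conv_out = 1/(16.4220*6.4610) = 0.0094
R_total = 0.0250 K/W
Q = 187.1760 / 0.0250 = 7473.5501 W

R_total = 0.0250 K/W, Q = 7473.5501 W


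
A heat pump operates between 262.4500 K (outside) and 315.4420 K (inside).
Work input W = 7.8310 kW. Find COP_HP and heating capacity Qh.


COP = 315.4420 / 52.9920 = 5.9526
Qh = 5.9526 * 7.8310 = 46.6151 kW

COP = 5.9526, Qh = 46.6151 kW


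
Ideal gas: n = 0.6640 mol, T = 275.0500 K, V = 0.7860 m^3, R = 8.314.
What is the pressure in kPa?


P = nRT/V = 0.6640 * 8.314 * 275.0500 / 0.7860
= 1518.4124 / 0.7860 = 1931.8224 Pa = 1.9318 kPa

1.9318 kPa


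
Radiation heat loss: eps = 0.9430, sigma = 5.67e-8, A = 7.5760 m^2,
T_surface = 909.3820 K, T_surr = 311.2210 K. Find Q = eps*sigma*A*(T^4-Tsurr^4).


T^4 = 6.8389e+11
Tsurr^4 = 9.3816e+09
Q = 0.9430 * 5.67e-8 * 7.5760 * 6.7451e+11 = 273225.5119 W

273225.5119 W


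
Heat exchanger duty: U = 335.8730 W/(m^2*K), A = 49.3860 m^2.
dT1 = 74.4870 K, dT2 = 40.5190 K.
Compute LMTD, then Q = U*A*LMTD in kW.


LMTD = 55.7901 K
Q = 335.8730 * 49.3860 * 55.7901 = 925413.9338 W = 925.4139 kW

925.4139 kW


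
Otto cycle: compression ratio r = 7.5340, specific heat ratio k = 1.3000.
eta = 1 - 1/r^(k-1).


r^(k-1) = 1.8328
eta = 1 - 1/1.8328 = 0.4544 = 45.4377%

45.4377%


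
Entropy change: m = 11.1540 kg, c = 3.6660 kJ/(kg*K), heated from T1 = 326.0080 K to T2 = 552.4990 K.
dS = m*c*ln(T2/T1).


T2/T1 = 1.6947
ln(T2/T1) = 0.5275
dS = 11.1540 * 3.6660 * 0.5275 = 21.5710 kJ/K

21.5710 kJ/K


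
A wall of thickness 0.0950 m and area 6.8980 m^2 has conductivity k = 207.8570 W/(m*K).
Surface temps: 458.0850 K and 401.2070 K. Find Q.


dT = 56.8780 K
Q = 207.8570 * 6.8980 * 56.8780 / 0.0950 = 858437.2536 W

858437.2536 W


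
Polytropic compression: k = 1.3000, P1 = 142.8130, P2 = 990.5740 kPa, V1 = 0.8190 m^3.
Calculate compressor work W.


(k-1)/k = 0.2308
(P2/P1)^exp = 1.5635
W = 4.3333 * 142.8130 * 0.8190 * (1.5635 - 1) = 285.6182 kJ

285.6182 kJ


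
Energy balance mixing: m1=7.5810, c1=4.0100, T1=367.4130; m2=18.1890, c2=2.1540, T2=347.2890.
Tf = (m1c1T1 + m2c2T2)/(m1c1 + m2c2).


num = 24775.7579
den = 69.5789
Tf = 356.0814 K

356.0814 K


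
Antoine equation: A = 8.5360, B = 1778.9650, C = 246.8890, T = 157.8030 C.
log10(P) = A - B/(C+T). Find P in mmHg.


C+T = 404.6920
B/(C+T) = 4.3958
log10(P) = 8.5360 - 4.3958 = 4.1402
P = 10^4.1402 = 13808.6369 mmHg

13808.6369 mmHg


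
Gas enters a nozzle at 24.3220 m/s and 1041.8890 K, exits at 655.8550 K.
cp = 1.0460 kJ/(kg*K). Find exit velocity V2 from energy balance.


dT = 386.0340 K
2*cp*1000*dT = 807583.1280
V1^2 = 591.5597
V2 = sqrt(808174.6877) = 898.9854 m/s

898.9854 m/s


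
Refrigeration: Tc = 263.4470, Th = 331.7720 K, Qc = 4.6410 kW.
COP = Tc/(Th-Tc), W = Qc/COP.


COP = 263.4470 / 68.3250 = 3.8558
W = 4.6410 / 3.8558 = 1.2036 kW

COP = 3.8558, W = 1.2036 kW


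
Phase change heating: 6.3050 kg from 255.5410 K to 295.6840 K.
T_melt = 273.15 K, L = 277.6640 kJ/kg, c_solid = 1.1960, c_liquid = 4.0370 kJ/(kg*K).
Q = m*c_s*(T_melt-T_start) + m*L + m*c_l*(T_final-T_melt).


Q1 (sensible, solid) = 6.3050 * 1.1960 * 17.6090 = 132.7856 kJ
Q2 (latent) = 6.3050 * 277.6640 = 1750.6715 kJ
Q3 (sensible, liquid) = 6.3050 * 4.0370 * 22.5340 = 573.5643 kJ
Q_total = 2457.0214 kJ

2457.0214 kJ


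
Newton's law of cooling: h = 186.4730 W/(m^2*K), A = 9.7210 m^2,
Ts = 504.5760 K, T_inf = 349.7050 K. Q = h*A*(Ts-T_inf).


dT = 154.8710 K
Q = 186.4730 * 9.7210 * 154.8710 = 280735.2863 W

280735.2863 W


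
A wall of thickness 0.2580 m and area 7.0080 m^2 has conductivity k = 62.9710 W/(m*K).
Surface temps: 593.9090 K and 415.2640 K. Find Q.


dT = 178.6450 K
Q = 62.9710 * 7.0080 * 178.6450 / 0.2580 = 305566.5725 W

305566.5725 W


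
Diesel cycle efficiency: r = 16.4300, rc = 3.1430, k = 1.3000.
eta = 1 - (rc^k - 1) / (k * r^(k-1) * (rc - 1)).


r^(k-1) = 2.3157
rc^k = 4.4315
eta = 0.4681 = 46.8108%

46.8108%


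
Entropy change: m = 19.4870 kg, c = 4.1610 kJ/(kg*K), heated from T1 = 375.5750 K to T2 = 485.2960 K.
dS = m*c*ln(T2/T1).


T2/T1 = 1.2921
ln(T2/T1) = 0.2563
dS = 19.4870 * 4.1610 * 0.2563 = 20.7823 kJ/K

20.7823 kJ/K


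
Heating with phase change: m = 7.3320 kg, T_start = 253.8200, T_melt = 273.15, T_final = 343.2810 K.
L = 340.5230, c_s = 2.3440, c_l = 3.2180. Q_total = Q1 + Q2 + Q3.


Q1 (sensible, solid) = 7.3320 * 2.3440 * 19.3300 = 332.2094 kJ
Q2 (latent) = 7.3320 * 340.5230 = 2496.7146 kJ
Q3 (sensible, liquid) = 7.3320 * 3.2180 * 70.1310 = 1654.6972 kJ
Q_total = 4483.6212 kJ

4483.6212 kJ


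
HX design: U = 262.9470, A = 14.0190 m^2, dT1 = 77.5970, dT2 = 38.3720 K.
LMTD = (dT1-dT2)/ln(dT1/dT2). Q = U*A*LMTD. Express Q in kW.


LMTD = 55.7014 K
Q = 262.9470 * 14.0190 * 55.7014 = 205329.6805 W = 205.3297 kW

205.3297 kW


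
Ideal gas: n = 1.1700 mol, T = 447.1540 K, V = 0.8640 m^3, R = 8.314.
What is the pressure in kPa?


P = nRT/V = 1.1700 * 8.314 * 447.1540 / 0.8640
= 4349.6369 / 0.8640 = 5034.3019 Pa = 5.0343 kPa

5.0343 kPa


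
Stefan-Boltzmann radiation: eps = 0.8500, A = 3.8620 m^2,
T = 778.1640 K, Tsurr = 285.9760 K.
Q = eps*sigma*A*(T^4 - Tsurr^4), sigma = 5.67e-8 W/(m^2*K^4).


T^4 = 3.6668e+11
Tsurr^4 = 6.6883e+09
Q = 0.8500 * 5.67e-8 * 3.8620 * 3.5999e+11 = 67004.4987 W

67004.4987 W


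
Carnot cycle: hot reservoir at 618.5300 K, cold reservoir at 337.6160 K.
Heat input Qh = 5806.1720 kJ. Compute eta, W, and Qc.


eta = 1 - 337.6160/618.5300 = 0.4542
W = 0.4542 * 5806.1720 = 2636.9537 kJ
Qc = 5806.1720 - 2636.9537 = 3169.2183 kJ

eta = 45.4164%, W = 2636.9537 kJ, Qc = 3169.2183 kJ


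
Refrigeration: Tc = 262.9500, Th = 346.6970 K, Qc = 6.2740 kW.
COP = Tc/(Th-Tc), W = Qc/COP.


COP = 262.9500 / 83.7470 = 3.1398
W = 6.2740 / 3.1398 = 1.9982 kW

COP = 3.1398, W = 1.9982 kW


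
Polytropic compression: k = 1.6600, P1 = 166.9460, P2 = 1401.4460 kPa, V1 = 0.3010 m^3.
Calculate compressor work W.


(k-1)/k = 0.3976
(P2/P1)^exp = 2.3301
W = 2.5152 * 166.9460 * 0.3010 * (2.3301 - 1) = 168.1084 kJ

168.1084 kJ


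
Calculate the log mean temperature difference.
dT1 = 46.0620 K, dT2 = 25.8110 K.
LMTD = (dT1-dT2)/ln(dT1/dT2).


dT1/dT2 = 1.7846
ln(dT1/dT2) = 0.5792
LMTD = 20.2510 / 0.5792 = 34.9645 K

34.9645 K


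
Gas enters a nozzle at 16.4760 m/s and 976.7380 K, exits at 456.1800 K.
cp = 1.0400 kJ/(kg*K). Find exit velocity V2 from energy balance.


dT = 520.5580 K
2*cp*1000*dT = 1082760.6400
V1^2 = 271.4586
V2 = sqrt(1083032.0986) = 1040.6883 m/s

1040.6883 m/s


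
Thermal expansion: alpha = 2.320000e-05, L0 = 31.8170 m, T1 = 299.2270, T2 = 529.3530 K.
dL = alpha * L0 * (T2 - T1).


dT = 230.1260 K
dL = 2.320000e-05 * 31.8170 * 230.1260 = 0.169869 m
L_final = 31.986869 m

dL = 0.169869 m


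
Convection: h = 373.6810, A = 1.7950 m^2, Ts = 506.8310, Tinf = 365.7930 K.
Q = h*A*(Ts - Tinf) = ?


dT = 141.0380 K
Q = 373.6810 * 1.7950 * 141.0380 = 94602.2815 W

94602.2815 W
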